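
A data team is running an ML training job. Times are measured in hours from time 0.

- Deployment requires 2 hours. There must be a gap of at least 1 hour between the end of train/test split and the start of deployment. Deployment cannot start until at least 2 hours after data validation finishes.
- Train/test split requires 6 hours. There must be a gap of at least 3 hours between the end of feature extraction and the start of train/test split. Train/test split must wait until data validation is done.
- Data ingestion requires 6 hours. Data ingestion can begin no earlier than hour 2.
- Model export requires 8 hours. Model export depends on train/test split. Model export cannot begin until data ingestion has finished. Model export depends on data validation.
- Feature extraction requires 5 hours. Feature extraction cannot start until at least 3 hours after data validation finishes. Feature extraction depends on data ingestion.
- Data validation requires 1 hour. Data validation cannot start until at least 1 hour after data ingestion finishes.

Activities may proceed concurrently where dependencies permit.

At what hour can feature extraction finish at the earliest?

18

Data ingestion waits on its own release at hour 2, so it starts at hour 2 and finishes at 2 + 6 = hour 8.
After data ingestion (finishes hour 8, plus 1-hour gap → hour 9), data validation can start at hour 9 and finishes at hour 10.
For feature extraction: data validation (finishes hour 10, plus 3-hour gap → hour 13); data ingestion (finishes hour 8). Taking the maximum gives a start of hour 13, and it finishes at 13 + 5 = hour 18.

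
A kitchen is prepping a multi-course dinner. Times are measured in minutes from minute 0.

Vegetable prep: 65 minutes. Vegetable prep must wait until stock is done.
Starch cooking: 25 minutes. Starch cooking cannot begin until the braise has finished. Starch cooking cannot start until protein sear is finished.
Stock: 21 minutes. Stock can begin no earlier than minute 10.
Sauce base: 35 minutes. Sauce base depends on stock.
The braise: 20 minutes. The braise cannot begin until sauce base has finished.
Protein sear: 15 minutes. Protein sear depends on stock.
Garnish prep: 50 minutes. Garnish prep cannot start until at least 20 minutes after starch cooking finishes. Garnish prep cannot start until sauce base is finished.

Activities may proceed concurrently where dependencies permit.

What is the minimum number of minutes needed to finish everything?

After its own release at minute 10, stock can start at minute 10 and finishes at minute 31.
Vegetable prep cannot begin until stock (finishes minute 31). It runs from minute 31 to 31 + 65 = minute 96.
Protein sear waits on stock (finishes minute 31), so it starts at minute 31 and finishes at 31 + 15 = minute 46.
Sauce base cannot begin until stock (finishes minute 31). It runs from minute 31 to 31 + 35 = minute 66.
The braise waits on sauce base (finishes minute 66), so it starts at minute 66 and finishes at 66 + 20 = minute 86.
Starch cooking has to wait for the braise (finishes minute 86); protein sear (finishes minute 46). The latest of these is minute 86, so starch cooking runs minute 86 to 86 + 25 = minute 111.
For garnish prep: starch cooking (finishes minute 111, plus 20-minute gap → minute 131); sauce base (finishes minute 66). Taking the maximum gives a start of minute 131, and it finishes at 131 + 50 = minute 181.
All tasks are finished once the last one completes. Finish times: Stock at 31, Sauce base at 66, The braise at 86, Protein sear at 46, Vegetable prep at 96, Starch cooking at 111, Garnish prep at 181. The latest is minute 181.

181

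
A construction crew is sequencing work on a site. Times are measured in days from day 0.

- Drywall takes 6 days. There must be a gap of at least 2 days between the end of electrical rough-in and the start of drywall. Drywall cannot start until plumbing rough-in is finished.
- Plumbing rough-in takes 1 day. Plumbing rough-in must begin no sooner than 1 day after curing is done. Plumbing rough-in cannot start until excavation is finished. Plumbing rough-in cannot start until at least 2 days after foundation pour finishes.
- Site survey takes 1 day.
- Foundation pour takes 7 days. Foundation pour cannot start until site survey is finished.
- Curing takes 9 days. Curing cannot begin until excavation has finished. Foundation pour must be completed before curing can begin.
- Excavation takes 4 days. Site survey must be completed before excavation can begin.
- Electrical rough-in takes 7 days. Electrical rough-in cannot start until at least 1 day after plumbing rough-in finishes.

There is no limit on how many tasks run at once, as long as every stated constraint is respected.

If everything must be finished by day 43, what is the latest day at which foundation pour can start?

9

To finish by day 43, drywall (duration 6) must start no later than day 37.
Electrical rough-in must finish before drywall (must start by day 37, minus 2-day gap → day 35). With a 7-day duration, electrical rough-in must start by 35 − 7 = day 28.
Plumbing rough-in must finish in time for electrical rough-in (must start by day 28, minus 1-day gap → day 27); drywall (must start by day 37). The tightest is day 27, so plumbing rough-in must start by 27 − 1 = day 26.
Since plumbing rough-in (must start by day 26, minus 1-day gap → day 25) depends on it, curing must finish by day 25. Backing off its 9-day duration gives a latest start of day 16.
Foundation pour must finish in time for curing (must start by day 16); plumbing rough-in (must start by day 26, minus 2-day gap → day 24). The tightest is day 16, so foundation pour must start by 16 − 7 = day 9.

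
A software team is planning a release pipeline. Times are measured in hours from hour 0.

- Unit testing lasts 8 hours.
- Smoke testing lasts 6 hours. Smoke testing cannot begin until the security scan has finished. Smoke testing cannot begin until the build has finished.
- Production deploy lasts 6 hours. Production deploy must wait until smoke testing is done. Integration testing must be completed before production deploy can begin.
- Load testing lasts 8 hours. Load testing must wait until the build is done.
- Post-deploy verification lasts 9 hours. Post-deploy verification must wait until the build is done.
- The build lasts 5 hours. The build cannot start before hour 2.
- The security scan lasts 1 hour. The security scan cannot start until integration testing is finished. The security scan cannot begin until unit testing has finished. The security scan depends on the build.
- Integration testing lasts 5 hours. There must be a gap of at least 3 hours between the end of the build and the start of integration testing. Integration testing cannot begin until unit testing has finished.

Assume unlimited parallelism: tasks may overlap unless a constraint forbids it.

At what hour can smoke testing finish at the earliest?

22

Unit testing can start immediately at hour 0; it finishes at hour 8.
After its own release at hour 2, the build can start at hour 2 and finishes at hour 7.
Integration testing has to wait for the build (finishes hour 7, plus 3-hour gap → hour 10); unit testing (finishes hour 8). The latest of these is hour 10, so integration testing runs hour 10 to 10 + 5 = hour 15.
For the security scan: integration testing (finishes hour 15); unit testing (finishes hour 8); the build (finishes hour 7). Taking the maximum gives a start of hour 15, and it finishes at 15 + 1 = hour 16.
Smoke testing has to wait for the security scan (finishes hour 16); the build (finishes hour 7). The latest of these is hour 16, so smoke testing runs hour 16 to 16 + 6 = hour 22.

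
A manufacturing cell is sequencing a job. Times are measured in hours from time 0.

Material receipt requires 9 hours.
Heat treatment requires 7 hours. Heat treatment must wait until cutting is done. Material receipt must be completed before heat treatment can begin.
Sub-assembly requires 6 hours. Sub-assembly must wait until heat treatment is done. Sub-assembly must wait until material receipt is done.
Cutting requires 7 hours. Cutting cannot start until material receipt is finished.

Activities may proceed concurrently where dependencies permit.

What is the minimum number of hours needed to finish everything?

Nothing blocks material receipt, so it runs from hour 0 to hour 9.
Cutting waits on material receipt (finishes hour 9), so it starts at hour 9 and finishes at 9 + 7 = hour 16.
Heat treatment needs all of cutting (finishes hour 16); material receipt (finishes hour 9). That puts its earliest start at hour 16; it finishes at 16 + 7 = hour 23.
Sub-assembly has to wait for heat treatment (finishes hour 23); material receipt (finishes hour 9). The latest of these is hour 23, so sub-assembly runs hour 23 to 23 + 6 = hour 29.
All tasks are finished once the last one completes. Finish times: Material receipt at 9, Cutting at 16, Heat treatment at 23, Sub-assembly at 29. The latest is hour 29.

29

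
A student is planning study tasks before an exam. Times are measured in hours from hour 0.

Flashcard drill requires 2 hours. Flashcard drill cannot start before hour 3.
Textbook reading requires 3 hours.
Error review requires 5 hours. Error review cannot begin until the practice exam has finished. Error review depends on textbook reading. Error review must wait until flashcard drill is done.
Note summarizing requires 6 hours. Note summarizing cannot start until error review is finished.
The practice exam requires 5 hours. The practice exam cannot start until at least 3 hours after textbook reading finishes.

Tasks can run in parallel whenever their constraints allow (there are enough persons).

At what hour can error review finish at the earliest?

Flashcard drill cannot begin until its own release at hour 3. It runs from hour 3 to 3 + 2 = hour 5.
Textbook reading has no prerequisites, so it starts at hour 0 and finishes at hour 3.
The practice exam waits on textbook reading (finishes hour 3, plus 3-hour gap → hour 6), so it starts at hour 6 and finishes at 6 + 5 = hour 11.
Error review cannot start until the practice exam (finishes hour 11); textbook reading (finishes hour 3); flashcard drill (finishes hour 5). The controlling bound is hour 11, so error review finishes at 11 + 5 = hour 16.

16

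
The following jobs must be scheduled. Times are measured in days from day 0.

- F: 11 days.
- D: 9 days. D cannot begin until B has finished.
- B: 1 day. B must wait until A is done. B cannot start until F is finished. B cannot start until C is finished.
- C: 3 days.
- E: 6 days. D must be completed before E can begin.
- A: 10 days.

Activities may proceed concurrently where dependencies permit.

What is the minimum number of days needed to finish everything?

Nothing blocks F, so it runs from day 0 to day 11.
C has no prerequisites, so it starts at day 0 and finishes at day 3.
A can start immediately at day 0; it finishes at day 10.
For B: A (finishes day 10); F (finishes day 11); C (finishes day 3). Taking the maximum gives a start of day 11, and it finishes at 11 + 1 = day 12.
D waits on B (finishes day 12), so it starts at day 12 and finishes at 12 + 9 = day 21.
E waits on D (finishes day 21), so it starts at day 21 and finishes at 21 + 6 = day 27.
All tasks are finished once the last one completes. Finish times: A at 10, B at 12, C at 3, D at 21, E at 27, F at 11. The latest is day 27.

27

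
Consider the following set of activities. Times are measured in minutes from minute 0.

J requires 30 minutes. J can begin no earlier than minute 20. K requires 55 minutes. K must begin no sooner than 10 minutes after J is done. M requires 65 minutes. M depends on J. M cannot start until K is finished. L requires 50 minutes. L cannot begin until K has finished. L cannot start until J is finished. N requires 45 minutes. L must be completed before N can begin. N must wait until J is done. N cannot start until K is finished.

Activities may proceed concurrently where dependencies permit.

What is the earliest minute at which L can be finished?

After its own release at minute 20, J can start at minute 20 and finishes at minute 50.
After J (finishes minute 50, plus 10-minute gap → minute 60), K can start at minute 60 and finishes at minute 115.
L cannot start until K (finishes minute 115); J (finishes minute 50). The controlling bound is minute 115, so L finishes at 115 + 50 = minute 165.

165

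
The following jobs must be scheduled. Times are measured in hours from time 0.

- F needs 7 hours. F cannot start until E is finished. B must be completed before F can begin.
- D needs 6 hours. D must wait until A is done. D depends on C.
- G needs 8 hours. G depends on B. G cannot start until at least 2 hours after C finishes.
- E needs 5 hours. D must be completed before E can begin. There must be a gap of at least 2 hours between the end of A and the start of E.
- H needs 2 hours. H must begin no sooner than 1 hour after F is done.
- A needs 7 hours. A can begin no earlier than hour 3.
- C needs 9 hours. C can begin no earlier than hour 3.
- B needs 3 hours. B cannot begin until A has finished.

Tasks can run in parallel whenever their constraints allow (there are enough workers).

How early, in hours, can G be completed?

22

C waits on its own release at hour 3, so it starts at hour 3 and finishes at 3 + 9 = hour 12.
After its own release at hour 3, A can start at hour 3 and finishes at hour 10.
B cannot begin until A (finishes hour 10). It runs from hour 10 to 10 + 3 = hour 13.
G cannot start until B (finishes hour 13); C (finishes hour 12, plus 2-hour gap → hour 14). The controlling bound is hour 14, so G finishes at 14 + 8 = hour 22.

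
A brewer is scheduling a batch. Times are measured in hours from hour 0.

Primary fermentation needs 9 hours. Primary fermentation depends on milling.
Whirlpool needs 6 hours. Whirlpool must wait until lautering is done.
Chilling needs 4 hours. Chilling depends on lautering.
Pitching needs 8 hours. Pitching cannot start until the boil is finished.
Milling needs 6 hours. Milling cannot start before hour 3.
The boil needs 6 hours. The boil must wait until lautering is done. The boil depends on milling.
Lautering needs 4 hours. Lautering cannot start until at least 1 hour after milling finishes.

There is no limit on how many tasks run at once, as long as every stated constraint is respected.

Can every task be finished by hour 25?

No

Milling waits on its own release at hour 3, so it starts at hour 3 and finishes at 3 + 6 = hour 9.
Primary fermentation waits on milling (finishes hour 9), so it starts at hour 9 and finishes at 9 + 9 = hour 18.
Lautering waits on milling (finishes hour 9, plus 1-hour gap → hour 10), so it starts at hour 10 and finishes at 10 + 4 = hour 14.
Chilling cannot begin until lautering (finishes hour 14). It runs from hour 14 to 14 + 4 = hour 18.
Whirlpool waits on lautering (finishes hour 14), so it starts at hour 14 and finishes at 14 + 6 = hour 20.
The boil cannot start until lautering (finishes hour 14); milling (finishes hour 9). The controlling bound is hour 14, so the boil finishes at 14 + 6 = hour 20.
Pitching waits on the boil (finishes hour 20), so it starts at hour 20 and finishes at 20 + 8 = hour 28.
The earliest everything can be done is hour 28, which is after the deadline of 25, so it is not possible.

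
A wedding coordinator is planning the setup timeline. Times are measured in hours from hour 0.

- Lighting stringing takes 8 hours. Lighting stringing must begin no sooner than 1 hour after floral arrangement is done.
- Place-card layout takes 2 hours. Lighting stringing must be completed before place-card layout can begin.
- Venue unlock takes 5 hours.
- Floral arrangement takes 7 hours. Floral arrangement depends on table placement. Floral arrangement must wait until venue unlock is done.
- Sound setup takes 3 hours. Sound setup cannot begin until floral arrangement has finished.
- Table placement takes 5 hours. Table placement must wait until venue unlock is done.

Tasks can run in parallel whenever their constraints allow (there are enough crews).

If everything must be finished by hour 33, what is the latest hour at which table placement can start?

Place-card layout must finish by hour 33; it takes 2 hours, so it must start by 33 − 2 = hour 31.
Lighting stringing has to be done before place-card layout (must start by hour 31). That means finishing by hour 31, i.e. starting by 31 − 8 = hour 23.
Sound setup must finish by hour 33; it takes 3 hours, so it must start by 33 − 3 = hour 30.
For floral arrangement: lighting stringing (must start by hour 23, minus 1-hour gap → hour 22); sound setup (must start by hour 30). The most restrictive is hour 22; with a 7-hour duration, floral arrangement must start by hour 15.
Since floral arrangement (must start by hour 15) depends on it, table placement must finish by hour 15. Backing off its 5-hour duration gives a latest start of hour 10.

10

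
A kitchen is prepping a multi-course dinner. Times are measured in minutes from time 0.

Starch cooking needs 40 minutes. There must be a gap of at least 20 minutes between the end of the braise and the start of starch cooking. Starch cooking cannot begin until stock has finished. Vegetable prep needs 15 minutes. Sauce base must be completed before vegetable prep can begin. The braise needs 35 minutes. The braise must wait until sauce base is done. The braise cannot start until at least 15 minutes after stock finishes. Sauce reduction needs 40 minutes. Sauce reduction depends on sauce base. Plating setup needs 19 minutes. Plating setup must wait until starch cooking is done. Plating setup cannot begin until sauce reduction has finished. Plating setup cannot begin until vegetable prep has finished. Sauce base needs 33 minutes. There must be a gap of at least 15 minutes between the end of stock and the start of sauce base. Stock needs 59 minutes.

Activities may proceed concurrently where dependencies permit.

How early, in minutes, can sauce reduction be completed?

Stock can start immediately at minute 0; it finishes at minute 59.
Sauce base waits on stock (finishes minute 59, plus 15-minute gap → minute 74), so it starts at minute 74 and finishes at 74 + 33 = minute 107.
Sauce reduction waits on sauce base (finishes minute 107), so it starts at minute 107 and finishes at 107 + 40 = minute 147.

147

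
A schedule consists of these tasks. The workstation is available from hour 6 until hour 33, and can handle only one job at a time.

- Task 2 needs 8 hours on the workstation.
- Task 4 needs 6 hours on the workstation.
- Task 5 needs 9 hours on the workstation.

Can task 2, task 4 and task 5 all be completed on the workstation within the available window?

Yes

The workstation window is 33 − 6 = 27 hours.
Running back to back, the jobs need 8 + 6 + 9 = 23 hours on the workstation.
Since 23 ≤ 27, they fit within the window.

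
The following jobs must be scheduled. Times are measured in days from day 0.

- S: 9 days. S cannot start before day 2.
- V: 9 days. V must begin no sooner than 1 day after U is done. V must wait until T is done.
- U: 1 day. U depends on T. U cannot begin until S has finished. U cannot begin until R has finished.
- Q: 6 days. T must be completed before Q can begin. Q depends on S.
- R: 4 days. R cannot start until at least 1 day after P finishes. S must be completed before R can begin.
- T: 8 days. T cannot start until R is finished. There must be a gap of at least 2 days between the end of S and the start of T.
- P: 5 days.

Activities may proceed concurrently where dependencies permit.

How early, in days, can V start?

S waits on its own release at day 2, so it starts at day 2 and finishes at 2 + 9 = day 11.
Nothing blocks P, so it runs from day 0 to day 5.
R has to wait for P (finishes day 5, plus 1-day gap → day 6); S (finishes day 11). The latest of these is day 11, so R runs day 11 to 11 + 4 = day 15.
For T: R (finishes day 15); S (finishes day 11, plus 2-day gap → day 13). Taking the maximum gives a start of day 15, and it finishes at 15 + 8 = day 23.
U needs all of T (finishes day 23); S (finishes day 11); R (finishes day 15). That puts its earliest start at day 23; it finishes at 23 + 1 = day 24.
V waits on U (finishes day 24, plus 1-day gap → day 25); T (finishes day 23). The latest of these is day 25, which is the earliest V can start.

25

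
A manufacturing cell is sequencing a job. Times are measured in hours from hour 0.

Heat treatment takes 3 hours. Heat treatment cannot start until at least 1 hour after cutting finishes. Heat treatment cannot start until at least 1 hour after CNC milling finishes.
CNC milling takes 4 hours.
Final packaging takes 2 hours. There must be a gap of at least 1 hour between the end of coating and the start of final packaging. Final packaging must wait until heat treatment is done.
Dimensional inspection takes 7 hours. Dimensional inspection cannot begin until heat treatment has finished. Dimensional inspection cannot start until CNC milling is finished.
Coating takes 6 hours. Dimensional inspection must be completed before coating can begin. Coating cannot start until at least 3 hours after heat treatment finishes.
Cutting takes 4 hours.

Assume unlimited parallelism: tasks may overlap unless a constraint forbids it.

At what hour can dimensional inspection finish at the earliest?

15

Nothing blocks CNC milling, so it runs from hour 0 to hour 4.
Nothing blocks cutting, so it runs from hour 0 to hour 4.
Heat treatment has to wait for cutting (finishes hour 4, plus 1-hour gap → hour 5); CNC milling (finishes hour 4, plus 1-hour gap → hour 5). The latest of these is hour 5, so heat treatment runs hour 5 to 5 + 3 = hour 8.
Dimensional inspection cannot start until heat treatment (finishes hour 8); CNC milling (finishes hour 4). The controlling bound is hour 8, so dimensional inspection finishes at 8 + 7 = hour 15.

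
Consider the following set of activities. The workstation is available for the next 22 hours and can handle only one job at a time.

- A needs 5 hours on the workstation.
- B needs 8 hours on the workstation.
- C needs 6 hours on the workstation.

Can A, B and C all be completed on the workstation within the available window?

Running back to back, the jobs need 5 + 8 + 6 = 19 hours on the workstation.
Since 19 ≤ 22, they fit within the window.

Yes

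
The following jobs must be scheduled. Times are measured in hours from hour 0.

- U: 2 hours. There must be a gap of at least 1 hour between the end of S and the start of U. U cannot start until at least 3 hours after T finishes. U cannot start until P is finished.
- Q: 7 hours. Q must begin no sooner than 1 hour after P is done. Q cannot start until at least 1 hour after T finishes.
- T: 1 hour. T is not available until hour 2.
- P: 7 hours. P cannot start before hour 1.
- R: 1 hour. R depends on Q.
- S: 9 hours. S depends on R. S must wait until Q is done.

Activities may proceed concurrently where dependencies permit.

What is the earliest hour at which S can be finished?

T waits on its own release at hour 2, so it starts at hour 2 and finishes at 2 + 1 = hour 3.
P cannot begin until its own release at hour 1. It runs from hour 1 to 1 + 7 = hour 8.
Q needs all of P (finishes hour 8, plus 1-hour gap → hour 9); T (finishes hour 3, plus 1-hour gap → hour 4). That puts its earliest start at hour 9; it finishes at 9 + 7 = hour 16.
After Q (finishes hour 16), R can start at hour 16 and finishes at hour 17.
For S: R (finishes hour 17); Q (finishes hour 16). Taking the maximum gives a start of hour 17, and it finishes at 17 + 9 = hour 26.

26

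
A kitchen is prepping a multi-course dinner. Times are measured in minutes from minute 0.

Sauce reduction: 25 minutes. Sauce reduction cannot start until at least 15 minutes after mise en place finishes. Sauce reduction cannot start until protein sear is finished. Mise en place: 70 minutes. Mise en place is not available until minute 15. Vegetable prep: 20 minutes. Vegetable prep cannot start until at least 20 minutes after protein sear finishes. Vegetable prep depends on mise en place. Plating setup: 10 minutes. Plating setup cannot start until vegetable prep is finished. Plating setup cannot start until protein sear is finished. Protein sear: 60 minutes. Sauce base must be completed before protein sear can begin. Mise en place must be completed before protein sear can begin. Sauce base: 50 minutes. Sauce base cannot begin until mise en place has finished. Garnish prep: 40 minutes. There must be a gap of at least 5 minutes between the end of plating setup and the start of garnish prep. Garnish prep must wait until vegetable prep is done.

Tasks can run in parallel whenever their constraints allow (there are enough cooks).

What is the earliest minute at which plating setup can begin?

After its own release at minute 15, mise en place can start at minute 15 and finishes at minute 85.
Sauce base waits on mise en place (finishes minute 85), so it starts at minute 85 and finishes at 85 + 50 = minute 135.
Protein sear cannot start until sauce base (finishes minute 135); mise en place (finishes minute 85). The controlling bound is minute 135, so protein sear finishes at 135 + 60 = minute 195.
Vegetable prep needs all of protein sear (finishes minute 195, plus 20-minute gap → minute 215); mise en place (finishes minute 85). That puts its earliest start at minute 215; it finishes at 215 + 20 = minute 235.
Plating setup waits on vegetable prep (finishes minute 235); protein sear (finishes minute 195). The latest of these is minute 235, which is the earliest plating setup can start.

235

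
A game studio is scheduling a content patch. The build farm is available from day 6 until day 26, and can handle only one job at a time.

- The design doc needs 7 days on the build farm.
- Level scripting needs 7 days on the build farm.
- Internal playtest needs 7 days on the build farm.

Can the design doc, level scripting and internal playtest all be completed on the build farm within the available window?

The build farm window is 26 − 6 = 20 days.
Running back to back, the jobs need 7 + 7 + 7 = 21 days on the build farm.
Since 21 > 20, they cannot all fit.

No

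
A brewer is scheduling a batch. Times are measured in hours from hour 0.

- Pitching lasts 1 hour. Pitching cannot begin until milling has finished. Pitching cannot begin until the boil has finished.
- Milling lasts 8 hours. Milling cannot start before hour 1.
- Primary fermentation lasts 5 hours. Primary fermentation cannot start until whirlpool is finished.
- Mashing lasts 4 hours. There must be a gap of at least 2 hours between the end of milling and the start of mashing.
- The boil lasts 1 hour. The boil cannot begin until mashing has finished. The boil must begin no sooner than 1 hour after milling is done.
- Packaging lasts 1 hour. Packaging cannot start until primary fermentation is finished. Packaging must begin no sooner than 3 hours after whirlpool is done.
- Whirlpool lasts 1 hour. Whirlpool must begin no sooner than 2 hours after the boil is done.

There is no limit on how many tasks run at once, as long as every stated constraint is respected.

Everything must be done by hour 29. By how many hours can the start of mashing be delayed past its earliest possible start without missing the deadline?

After its own release at hour 1, milling can start at hour 1 and finishes at hour 9.
After milling (finishes hour 9, plus 2-hour gap → hour 11), mashing can start at hour 11 and finishes at hour 15.

Working backward from the deadline:
Nothing follows packaging; the deadline of hour 29 is its only limit. It must start by 29 − 1 = hour 28.
Primary fermentation feeds into packaging (must start by hour 28); so primary fermentation must finish by hour 28 and therefore start by hour 23.
For whirlpool: primary fermentation (must start by hour 23); packaging (must start by hour 28, minus 3-hour gap → hour 25). The most restrictive is hour 23; with a 1-hour duration, whirlpool must start by hour 22.
To finish by hour 29, pitching (duration 1) must start no later than hour 28.
For the boil: whirlpool (must start by hour 22, minus 2-hour gap → hour 20); pitching (must start by hour 28). The most restrictive is hour 20; with a 1-hour duration, the boil must start by hour 19.
Mashing feeds into the boil (must start by hour 19); so mashing must finish by hour 19 and therefore start by hour 15.
So mashing can start as early as hour 11 and as late as hour 15, giving 15 − 11 = 4 hours of slack.

4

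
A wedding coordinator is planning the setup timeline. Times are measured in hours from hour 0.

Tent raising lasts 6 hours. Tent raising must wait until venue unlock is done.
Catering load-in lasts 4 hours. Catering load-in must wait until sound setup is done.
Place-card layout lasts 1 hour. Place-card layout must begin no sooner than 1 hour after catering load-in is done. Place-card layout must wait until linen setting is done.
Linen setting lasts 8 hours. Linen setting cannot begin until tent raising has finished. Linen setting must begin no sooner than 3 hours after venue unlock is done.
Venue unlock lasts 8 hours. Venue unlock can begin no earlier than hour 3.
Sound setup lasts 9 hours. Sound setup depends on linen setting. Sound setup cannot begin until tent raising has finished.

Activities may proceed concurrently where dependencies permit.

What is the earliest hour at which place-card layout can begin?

39

Venue unlock cannot begin until its own release at hour 3. It runs from hour 3 to 3 + 8 = hour 11.
After venue unlock (finishes hour 11), tent raising can start at hour 11 and finishes at hour 17.
Linen setting has to wait for tent raising (finishes hour 17); venue unlock (finishes hour 11, plus 3-hour gap → hour 14). The latest of these is hour 17, so linen setting runs hour 17 to 17 + 8 = hour 25.
Sound setup has to wait for linen setting (finishes hour 25); tent raising (finishes hour 17). The latest of these is hour 25, so sound setup runs hour 25 to 25 + 9 = hour 34.
Catering load-in waits on sound setup (finishes hour 34), so it starts at hour 34 and finishes at 34 + 4 = hour 38.
Place-card layout waits on catering load-in (finishes hour 38, plus 1-hour gap → hour 39); linen setting (finishes hour 25). The latest of these is hour 39, which is the earliest place-card layout can start.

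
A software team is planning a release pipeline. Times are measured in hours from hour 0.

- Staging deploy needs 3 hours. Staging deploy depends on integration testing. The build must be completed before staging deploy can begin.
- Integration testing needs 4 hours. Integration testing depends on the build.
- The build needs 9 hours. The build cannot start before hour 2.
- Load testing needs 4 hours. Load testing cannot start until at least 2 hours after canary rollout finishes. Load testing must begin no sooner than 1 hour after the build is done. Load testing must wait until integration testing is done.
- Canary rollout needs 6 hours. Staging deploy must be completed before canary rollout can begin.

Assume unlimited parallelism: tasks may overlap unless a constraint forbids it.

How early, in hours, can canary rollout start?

18

The build cannot begin until its own release at hour 2. It runs from hour 2 to 2 + 9 = hour 11.
Integration testing waits on the build (finishes hour 11), so it starts at hour 11 and finishes at 11 + 4 = hour 15.
Staging deploy needs all of integration testing (finishes hour 15); the build (finishes hour 11). That puts its earliest start at hour 15; it finishes at 15 + 3 = hour 18.
Canary rollout waits on staging deploy (finishes hour 18), so the earliest it can start is hour 18.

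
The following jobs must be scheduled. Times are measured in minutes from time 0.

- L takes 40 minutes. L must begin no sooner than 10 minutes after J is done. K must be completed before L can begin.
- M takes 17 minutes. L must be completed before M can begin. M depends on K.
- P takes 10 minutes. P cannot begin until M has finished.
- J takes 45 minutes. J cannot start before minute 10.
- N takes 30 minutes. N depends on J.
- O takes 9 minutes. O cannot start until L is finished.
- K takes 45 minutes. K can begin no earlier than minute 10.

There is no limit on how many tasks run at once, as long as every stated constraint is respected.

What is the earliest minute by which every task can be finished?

132

After its own release at minute 10, K can start at minute 10 and finishes at minute 55.
J cannot begin until its own release at minute 10. It runs from minute 10 to 10 + 45 = minute 55.
N waits on J (finishes minute 55), so it starts at minute 55 and finishes at 55 + 30 = minute 85.
For L: J (finishes minute 55, plus 10-minute gap → minute 65); K (finishes minute 55). Taking the maximum gives a start of minute 65, and it finishes at 65 + 40 = minute 105.
O waits on L (finishes minute 105), so it starts at minute 105 and finishes at 105 + 9 = minute 114.
M cannot start until L (finishes minute 105); K (finishes minute 55). The controlling bound is minute 105, so M finishes at 105 + 17 = minute 122.
After M (finishes minute 122), P can start at minute 122 and finishes at minute 132.
All tasks are finished once the last one completes. Finish times: J at 55, K at 55, L at 105, M at 122, N at 85, O at 114, P at 132. The latest is minute 132.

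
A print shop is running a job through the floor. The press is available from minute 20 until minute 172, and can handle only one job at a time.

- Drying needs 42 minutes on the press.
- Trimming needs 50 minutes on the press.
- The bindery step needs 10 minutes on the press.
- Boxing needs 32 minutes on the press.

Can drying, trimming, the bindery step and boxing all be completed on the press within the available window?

The press window is 172 − 20 = 152 minutes.
Running back to back, the jobs need 42 + 50 + 10 + 32 = 134 minutes on the press.
Since 134 ≤ 152, they fit within the window.

Yes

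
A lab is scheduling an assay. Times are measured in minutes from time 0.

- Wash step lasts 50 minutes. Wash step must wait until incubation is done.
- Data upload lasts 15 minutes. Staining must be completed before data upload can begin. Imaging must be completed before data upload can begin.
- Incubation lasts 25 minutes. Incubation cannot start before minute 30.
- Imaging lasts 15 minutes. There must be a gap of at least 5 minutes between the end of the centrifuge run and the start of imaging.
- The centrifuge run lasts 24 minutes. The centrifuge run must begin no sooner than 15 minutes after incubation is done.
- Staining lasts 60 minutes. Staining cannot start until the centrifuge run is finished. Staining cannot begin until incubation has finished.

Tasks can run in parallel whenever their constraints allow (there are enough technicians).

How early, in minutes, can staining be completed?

154

Incubation waits on its own release at minute 30, so it starts at minute 30 and finishes at 30 + 25 = minute 55.
The centrifuge run waits on incubation (finishes minute 55, plus 15-minute gap → minute 70), so it starts at minute 70 and finishes at 70 + 24 = minute 94.
Staining has to wait for the centrifuge run (finishes minute 94); incubation (finishes minute 55). The latest of these is minute 94, so staining runs minute 94 to 94 + 60 = minute 154.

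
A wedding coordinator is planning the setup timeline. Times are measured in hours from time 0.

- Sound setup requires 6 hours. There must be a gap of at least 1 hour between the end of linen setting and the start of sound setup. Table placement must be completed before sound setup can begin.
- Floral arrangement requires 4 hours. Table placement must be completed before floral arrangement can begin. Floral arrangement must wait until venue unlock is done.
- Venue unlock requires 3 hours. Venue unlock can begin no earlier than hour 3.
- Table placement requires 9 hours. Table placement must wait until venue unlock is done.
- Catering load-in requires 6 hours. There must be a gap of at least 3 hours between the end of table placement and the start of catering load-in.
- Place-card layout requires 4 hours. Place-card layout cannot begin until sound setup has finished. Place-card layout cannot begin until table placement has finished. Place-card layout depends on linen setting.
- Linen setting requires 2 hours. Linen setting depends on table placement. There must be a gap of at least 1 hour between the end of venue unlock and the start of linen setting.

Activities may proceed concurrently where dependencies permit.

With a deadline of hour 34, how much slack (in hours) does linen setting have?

6

After its own release at hour 3, venue unlock can start at hour 3 and finishes at hour 6.
After venue unlock (finishes hour 6), table placement can start at hour 6 and finishes at hour 15.
Linen setting cannot start until table placement (finishes hour 15); venue unlock (finishes hour 6, plus 1-hour gap → hour 7). The controlling bound is hour 15, so linen setting finishes at 15 + 2 = hour 17.

Working backward from the deadline:
Place-card layout has no dependents, so it just needs to finish by hour 34. Starting by 34 − 4 = hour 30 achieves that.
Sound setup has to be done before place-card layout (must start by hour 30). That means finishing by hour 30, i.e. starting by 30 − 6 = hour 24.
Linen setting feeds sound setup (must start by hour 24, minus 1-hour gap → hour 23); place-card layout (must start by hour 30). Taking the minimum, linen setting must finish by hour 23 and start by 23 − 2 = hour 21.
So linen setting can start as early as hour 15 and as late as hour 21, giving 21 − 15 = 6 hours of slack.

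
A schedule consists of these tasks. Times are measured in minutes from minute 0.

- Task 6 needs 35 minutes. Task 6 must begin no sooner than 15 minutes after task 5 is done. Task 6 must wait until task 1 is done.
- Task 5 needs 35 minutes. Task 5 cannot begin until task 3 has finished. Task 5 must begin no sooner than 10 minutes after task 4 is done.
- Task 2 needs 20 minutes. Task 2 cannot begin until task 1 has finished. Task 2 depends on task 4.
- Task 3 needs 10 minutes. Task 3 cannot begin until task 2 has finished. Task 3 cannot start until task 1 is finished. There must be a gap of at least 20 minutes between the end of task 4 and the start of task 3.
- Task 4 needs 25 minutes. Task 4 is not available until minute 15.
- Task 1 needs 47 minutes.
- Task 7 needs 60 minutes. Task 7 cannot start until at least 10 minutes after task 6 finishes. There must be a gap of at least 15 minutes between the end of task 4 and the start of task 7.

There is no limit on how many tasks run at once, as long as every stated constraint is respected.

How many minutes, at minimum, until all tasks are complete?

Task 4 cannot begin until its own release at minute 15. It runs from minute 15 to 15 + 25 = minute 40.
Nothing blocks task 1, so it runs from minute 0 to minute 47.
For task 2: task 1 (finishes minute 47); task 4 (finishes minute 40). Taking the maximum gives a start of minute 47, and it finishes at 47 + 20 = minute 67.
Task 3 needs all of task 2 (finishes minute 67); task 1 (finishes minute 47); task 4 (finishes minute 40, plus 20-minute gap → minute 60). That puts its earliest start at minute 67; it finishes at 67 + 10 = minute 77.
Task 5 cannot start until task 3 (finishes minute 77); task 4 (finishes minute 40, plus 10-minute gap → minute 50). The controlling bound is minute 77, so task 5 finishes at 77 + 35 = minute 112.
Task 6 needs all of task 5 (finishes minute 112, plus 15-minute gap → minute 127); task 1 (finishes minute 47). That puts its earliest start at minute 127; it finishes at 127 + 35 = minute 162.
Task 7 has to wait for task 6 (finishes minute 162, plus 10-minute gap → minute 172); task 4 (finishes minute 40, plus 15-minute gap → minute 55). The latest of these is minute 172, so task 7 runs minute 172 to 172 + 60 = minute 232.
All tasks are finished once the last one completes. Finish times: Task 1 at 47, Task 2 at 67, Task 3 at 77, Task 4 at 40, Task 5 at 112, Task 6 at 162, Task 7 at 232. The latest is minute 232.

232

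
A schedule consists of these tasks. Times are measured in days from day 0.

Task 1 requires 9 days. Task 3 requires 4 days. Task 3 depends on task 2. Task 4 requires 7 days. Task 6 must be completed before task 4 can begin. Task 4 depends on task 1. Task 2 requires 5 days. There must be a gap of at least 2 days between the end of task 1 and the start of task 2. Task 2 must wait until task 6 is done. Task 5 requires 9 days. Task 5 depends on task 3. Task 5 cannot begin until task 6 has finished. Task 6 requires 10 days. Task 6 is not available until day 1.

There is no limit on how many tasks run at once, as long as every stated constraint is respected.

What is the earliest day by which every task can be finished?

29

Task 6 cannot begin until its own release at day 1. It runs from day 1 to 1 + 10 = day 11.
Task 1 has no prerequisites, so it starts at day 0 and finishes at day 9.
For task 4: task 6 (finishes day 11); task 1 (finishes day 9). Taking the maximum gives a start of day 11, and it finishes at 11 + 7 = day 18.
For task 2: task 1 (finishes day 9, plus 2-day gap → day 11); task 6 (finishes day 11). Taking the maximum gives a start of day 11, and it finishes at 11 + 5 = day 16.
Task 3 waits on task 2 (finishes day 16), so it starts at day 16 and finishes at 16 + 4 = day 20.
Task 5 has to wait for task 3 (finishes day 20); task 6 (finishes day 11). The latest of these is day 20, so task 5 runs day 20 to 20 + 9 = day 29.
All tasks are finished once the last one completes. Finish times: Task 1 at 9, Task 2 at 16, Task 3 at 20, Task 4 at 18, Task 5 at 29, Task 6 at 11. The latest is day 29.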